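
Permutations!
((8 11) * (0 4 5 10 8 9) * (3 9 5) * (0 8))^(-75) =((0 4 3 9 8 11 5 10))^(-75) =(0 11 3 10 8 4 5 9)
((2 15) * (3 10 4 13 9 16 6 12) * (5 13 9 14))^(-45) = ((2 15)(3 10 4 9 16 6 12)(5 13 14))^(-45) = (2 15)(3 16 10 6 4 12 9)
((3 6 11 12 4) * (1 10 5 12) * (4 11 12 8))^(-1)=(1 11 12 6 3 4 8 5 10)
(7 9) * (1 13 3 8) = (1 13 3 8)(7 9) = [0, 13, 2, 8, 4, 5, 6, 9, 1, 7, 10, 11, 12, 3]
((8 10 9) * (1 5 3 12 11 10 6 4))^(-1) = ((1 5 3 12 11 10 9 8 6 4))^(-1) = (1 4 6 8 9 10 11 12 3 5)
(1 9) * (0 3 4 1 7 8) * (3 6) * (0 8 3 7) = [6, 9, 2, 4, 1, 5, 7, 3, 8, 0] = (0 6 7 3 4 1 9)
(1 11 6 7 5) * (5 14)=[0, 11, 2, 3, 4, 1, 7, 14, 8, 9, 10, 6, 12, 13, 5]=(1 11 6 7 14 5)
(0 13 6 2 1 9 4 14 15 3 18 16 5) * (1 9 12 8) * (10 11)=[13, 12, 9, 18, 14, 0, 2, 7, 1, 4, 11, 10, 8, 6, 15, 3, 5, 17, 16]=(0 13 6 2 9 4 14 15 3 18 16 5)(1 12 8)(10 11)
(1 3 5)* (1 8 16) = (1 3 5 8 16) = [0, 3, 2, 5, 4, 8, 6, 7, 16, 9, 10, 11, 12, 13, 14, 15, 1]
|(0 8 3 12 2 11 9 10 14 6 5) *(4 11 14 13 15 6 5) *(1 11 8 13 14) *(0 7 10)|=|(0 13 15 6 4 8 3 12 2 1 11 9)(5 7 10 14)|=12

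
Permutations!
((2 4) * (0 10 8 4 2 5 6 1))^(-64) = (0 1 6 5 4 8 10) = ((0 10 8 4 5 6 1))^(-64)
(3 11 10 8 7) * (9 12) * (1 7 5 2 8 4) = [0, 7, 8, 11, 1, 2, 6, 3, 5, 12, 4, 10, 9] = (1 7 3 11 10 4)(2 8 5)(9 12)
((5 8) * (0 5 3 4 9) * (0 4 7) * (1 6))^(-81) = ((0 5 8 3 7)(1 6)(4 9))^(-81) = (0 7 3 8 5)(1 6)(4 9)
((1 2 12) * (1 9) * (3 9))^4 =((1 2 12 3 9))^4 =(1 9 3 12 2)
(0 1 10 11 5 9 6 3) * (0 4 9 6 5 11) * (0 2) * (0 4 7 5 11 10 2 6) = (0 1 2 4 9 11 10 6 3 7 5) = [1, 2, 4, 7, 9, 0, 3, 5, 8, 11, 6, 10]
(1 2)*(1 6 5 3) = (1 2 6 5 3) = [0, 2, 6, 1, 4, 3, 5]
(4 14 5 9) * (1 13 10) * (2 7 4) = (1 13 10)(2 7 4 14 5 9) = [0, 13, 7, 3, 14, 9, 6, 4, 8, 2, 1, 11, 12, 10, 5]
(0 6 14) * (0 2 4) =(0 6 14 2 4) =[6, 1, 4, 3, 0, 5, 14, 7, 8, 9, 10, 11, 12, 13, 2]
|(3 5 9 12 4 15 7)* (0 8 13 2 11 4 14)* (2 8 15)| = 24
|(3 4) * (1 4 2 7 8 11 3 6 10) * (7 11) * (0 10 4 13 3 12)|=8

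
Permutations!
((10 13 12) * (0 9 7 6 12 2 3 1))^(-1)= ((0 9 7 6 12 10 13 2 3 1))^(-1)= (0 1 3 2 13 10 12 6 7 9)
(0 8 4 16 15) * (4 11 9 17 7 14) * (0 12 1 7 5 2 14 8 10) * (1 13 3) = [10, 7, 14, 1, 16, 2, 6, 8, 11, 17, 0, 9, 13, 3, 4, 12, 15, 5] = (0 10)(1 7 8 11 9 17 5 2 14 4 16 15 12 13 3)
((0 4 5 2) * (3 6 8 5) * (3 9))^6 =(0 5 6 9)(2 8 3 4) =((0 4 9 3 6 8 5 2))^6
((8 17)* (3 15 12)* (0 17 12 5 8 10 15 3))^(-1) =(0 12 8 5 15 10 17)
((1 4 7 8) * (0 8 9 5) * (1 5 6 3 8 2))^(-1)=(0 5 8 3 6 9 7 4 1 2)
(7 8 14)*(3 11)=(3 11)(7 8 14)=[0, 1, 2, 11, 4, 5, 6, 8, 14, 9, 10, 3, 12, 13, 7]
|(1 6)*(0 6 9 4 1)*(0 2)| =3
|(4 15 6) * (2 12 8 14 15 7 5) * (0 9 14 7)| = |(0 9 14 15 6 4)(2 12 8 7 5)| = 30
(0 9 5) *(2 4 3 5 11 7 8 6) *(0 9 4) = (0 4 3 5 9 11 7 8 6 2) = [4, 1, 0, 5, 3, 9, 2, 8, 6, 11, 10, 7]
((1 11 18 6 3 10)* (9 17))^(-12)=(18)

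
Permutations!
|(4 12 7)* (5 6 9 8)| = 12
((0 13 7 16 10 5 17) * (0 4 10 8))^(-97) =(0 16 13 8 7)(4 17 5 10)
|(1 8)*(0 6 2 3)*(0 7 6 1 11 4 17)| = 12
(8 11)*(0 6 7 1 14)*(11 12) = (0 6 7 1 14)(8 12 11) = [6, 14, 2, 3, 4, 5, 7, 1, 12, 9, 10, 8, 11, 13, 0]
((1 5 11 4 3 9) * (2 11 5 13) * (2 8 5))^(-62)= (1 13 8 5 2 11 4 3 9)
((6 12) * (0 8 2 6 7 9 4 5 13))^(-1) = ((0 8 2 6 12 7 9 4 5 13))^(-1) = (0 13 5 4 9 7 12 6 2 8)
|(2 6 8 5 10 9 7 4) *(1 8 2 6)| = |(1 8 5 10 9 7 4 6 2)| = 9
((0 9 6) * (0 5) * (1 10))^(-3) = ((0 9 6 5)(1 10))^(-3) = (0 9 6 5)(1 10)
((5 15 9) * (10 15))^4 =(15)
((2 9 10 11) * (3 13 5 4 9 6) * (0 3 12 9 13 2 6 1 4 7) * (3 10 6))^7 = (0 13 2 10 5 1 11 7 4 3)(6 12 9)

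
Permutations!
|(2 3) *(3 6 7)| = 4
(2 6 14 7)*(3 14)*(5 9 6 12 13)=(2 12 13 5 9 6 3 14 7)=[0, 1, 12, 14, 4, 9, 3, 2, 8, 6, 10, 11, 13, 5, 7]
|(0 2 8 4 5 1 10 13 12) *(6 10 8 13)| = 4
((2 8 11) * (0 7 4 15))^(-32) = ((0 7 4 15)(2 8 11))^(-32) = (15)(2 8 11)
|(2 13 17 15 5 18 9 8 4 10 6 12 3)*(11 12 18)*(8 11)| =14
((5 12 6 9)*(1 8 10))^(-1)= (1 10 8)(5 9 6 12)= ((1 8 10)(5 12 6 9))^(-1)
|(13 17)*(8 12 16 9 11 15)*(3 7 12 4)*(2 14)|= 18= |(2 14)(3 7 12 16 9 11 15 8 4)(13 17)|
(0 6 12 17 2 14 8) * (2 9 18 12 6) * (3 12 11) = (0 2 14 8)(3 12 17 9 18 11) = [2, 1, 14, 12, 4, 5, 6, 7, 0, 18, 10, 3, 17, 13, 8, 15, 16, 9, 11]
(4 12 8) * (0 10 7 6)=(0 10 7 6)(4 12 8)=[10, 1, 2, 3, 12, 5, 0, 6, 4, 9, 7, 11, 8]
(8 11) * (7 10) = (7 10)(8 11) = [0, 1, 2, 3, 4, 5, 6, 10, 11, 9, 7, 8]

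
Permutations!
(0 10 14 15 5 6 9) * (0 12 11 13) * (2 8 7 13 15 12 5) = (0 10 14 12 11 15 2 8 7 13)(5 6 9) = [10, 1, 8, 3, 4, 6, 9, 13, 7, 5, 14, 15, 11, 0, 12, 2]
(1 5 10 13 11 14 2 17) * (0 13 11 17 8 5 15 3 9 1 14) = [13, 15, 8, 9, 4, 10, 6, 7, 5, 1, 11, 0, 12, 17, 2, 3, 16, 14] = (0 13 17 14 2 8 5 10 11)(1 15 3 9)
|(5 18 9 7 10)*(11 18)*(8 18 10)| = |(5 11 10)(7 8 18 9)| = 12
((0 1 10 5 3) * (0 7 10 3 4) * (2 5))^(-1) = ((0 1 3 7 10 2 5 4))^(-1) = (0 4 5 2 10 7 3 1)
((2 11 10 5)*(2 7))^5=((2 11 10 5 7))^5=(11)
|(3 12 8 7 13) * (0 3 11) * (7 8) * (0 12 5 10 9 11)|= 9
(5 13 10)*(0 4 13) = (0 4 13 10 5) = [4, 1, 2, 3, 13, 0, 6, 7, 8, 9, 5, 11, 12, 10]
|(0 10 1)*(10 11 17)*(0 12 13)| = |(0 11 17 10 1 12 13)| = 7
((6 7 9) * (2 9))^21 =(2 9 6 7)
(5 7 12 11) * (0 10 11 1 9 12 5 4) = (0 10 11 4)(1 9 12)(5 7) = [10, 9, 2, 3, 0, 7, 6, 5, 8, 12, 11, 4, 1]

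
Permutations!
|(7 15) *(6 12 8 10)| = 4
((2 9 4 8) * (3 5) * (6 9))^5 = (9)(3 5)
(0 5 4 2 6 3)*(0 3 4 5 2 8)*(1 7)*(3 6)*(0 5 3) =(0 2)(1 7)(3 6 4 8 5) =[2, 7, 0, 6, 8, 3, 4, 1, 5]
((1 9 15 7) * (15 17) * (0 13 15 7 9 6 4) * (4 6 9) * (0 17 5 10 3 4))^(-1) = ((0 13 15)(1 9 5 10 3 4 17 7))^(-1) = (0 15 13)(1 7 17 4 3 10 5 9)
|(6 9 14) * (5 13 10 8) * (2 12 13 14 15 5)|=|(2 12 13 10 8)(5 14 6 9 15)|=5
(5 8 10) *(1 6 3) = (1 6 3)(5 8 10) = [0, 6, 2, 1, 4, 8, 3, 7, 10, 9, 5]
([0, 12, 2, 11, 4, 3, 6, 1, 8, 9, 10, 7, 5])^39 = (1 3)(5 7)(11 12)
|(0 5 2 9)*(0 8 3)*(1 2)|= 7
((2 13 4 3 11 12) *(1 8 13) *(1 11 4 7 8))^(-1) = ((2 11 12)(3 4)(7 8 13))^(-1) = (2 12 11)(3 4)(7 13 8)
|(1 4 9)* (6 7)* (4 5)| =4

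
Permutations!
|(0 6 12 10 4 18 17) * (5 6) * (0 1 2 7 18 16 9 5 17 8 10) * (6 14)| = 15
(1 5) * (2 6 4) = [0, 5, 6, 3, 2, 1, 4] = (1 5)(2 6 4)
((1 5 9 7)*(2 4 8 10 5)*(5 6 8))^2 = (1 4 9)(2 5 7)(6 10 8)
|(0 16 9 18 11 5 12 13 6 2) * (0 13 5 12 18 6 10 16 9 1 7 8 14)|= 44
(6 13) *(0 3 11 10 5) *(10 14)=(0 3 11 14 10 5)(6 13)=[3, 1, 2, 11, 4, 0, 13, 7, 8, 9, 5, 14, 12, 6, 10]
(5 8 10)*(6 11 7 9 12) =(5 8 10)(6 11 7 9 12) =[0, 1, 2, 3, 4, 8, 11, 9, 10, 12, 5, 7, 6]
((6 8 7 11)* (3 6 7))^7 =((3 6 8)(7 11))^7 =(3 6 8)(7 11)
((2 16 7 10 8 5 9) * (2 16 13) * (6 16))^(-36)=(5 8 10 7 16 6 9)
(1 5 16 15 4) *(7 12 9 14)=(1 5 16 15 4)(7 12 9 14)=[0, 5, 2, 3, 1, 16, 6, 12, 8, 14, 10, 11, 9, 13, 7, 4, 15]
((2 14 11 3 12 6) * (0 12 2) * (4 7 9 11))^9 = ((0 12 6)(2 14 4 7 9 11 3))^9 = (2 4 9 3 14 7 11)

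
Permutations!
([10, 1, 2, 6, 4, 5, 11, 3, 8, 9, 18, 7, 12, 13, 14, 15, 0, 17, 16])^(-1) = [16, 1, 2, 7, 4, 5, 3, 11, 8, 9, 0, 6, 12, 13, 14, 15, 18, 17, 10]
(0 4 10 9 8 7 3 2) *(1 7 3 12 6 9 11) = (0 4 10 11 1 7 12 6 9 8 3 2) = [4, 7, 0, 2, 10, 5, 9, 12, 3, 8, 11, 1, 6]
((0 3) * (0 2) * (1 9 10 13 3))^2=((0 1 9 10 13 3 2))^2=(0 9 13 2 1 10 3)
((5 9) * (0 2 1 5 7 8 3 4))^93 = ((0 2 1 5 9 7 8 3 4))^93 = (0 5 8)(1 7 4)(2 9 3)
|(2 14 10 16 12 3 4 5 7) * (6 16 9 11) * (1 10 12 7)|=|(1 10 9 11 6 16 7 2 14 12 3 4 5)|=13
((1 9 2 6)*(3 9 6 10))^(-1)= (1 6)(2 9 3 10)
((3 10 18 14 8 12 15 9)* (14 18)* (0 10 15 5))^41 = (18)(0 5 12 8 14 10)(3 9 15)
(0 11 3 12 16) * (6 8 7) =[11, 1, 2, 12, 4, 5, 8, 6, 7, 9, 10, 3, 16, 13, 14, 15, 0] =(0 11 3 12 16)(6 8 7)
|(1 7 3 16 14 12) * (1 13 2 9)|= 9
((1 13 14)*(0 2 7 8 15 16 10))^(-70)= (16)(1 14 13)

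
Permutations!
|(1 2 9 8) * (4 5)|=4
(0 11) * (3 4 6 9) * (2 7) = (0 11)(2 7)(3 4 6 9) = [11, 1, 7, 4, 6, 5, 9, 2, 8, 3, 10, 0]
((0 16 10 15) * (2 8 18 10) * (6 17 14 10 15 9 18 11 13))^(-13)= ((0 16 2 8 11 13 6 17 14 10 9 18 15))^(-13)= (18)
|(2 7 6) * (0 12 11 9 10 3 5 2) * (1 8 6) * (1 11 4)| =|(0 12 4 1 8 6)(2 7 11 9 10 3 5)| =42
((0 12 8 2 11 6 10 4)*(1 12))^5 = (0 11 1 6 12 10 8 4 2)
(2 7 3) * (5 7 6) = (2 6 5 7 3) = [0, 1, 6, 2, 4, 7, 5, 3]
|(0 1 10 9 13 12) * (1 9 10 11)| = |(0 9 13 12)(1 11)| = 4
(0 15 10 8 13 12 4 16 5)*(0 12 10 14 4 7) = (0 15 14 4 16 5 12 7)(8 13 10) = [15, 1, 2, 3, 16, 12, 6, 0, 13, 9, 8, 11, 7, 10, 4, 14, 5]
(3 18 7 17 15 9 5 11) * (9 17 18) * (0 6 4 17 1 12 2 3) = [6, 12, 3, 9, 17, 11, 4, 18, 8, 5, 10, 0, 2, 13, 14, 1, 16, 15, 7] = (0 6 4 17 15 1 12 2 3 9 5 11)(7 18)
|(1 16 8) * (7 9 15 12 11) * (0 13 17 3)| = |(0 13 17 3)(1 16 8)(7 9 15 12 11)| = 60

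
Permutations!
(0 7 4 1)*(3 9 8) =(0 7 4 1)(3 9 8) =[7, 0, 2, 9, 1, 5, 6, 4, 3, 8]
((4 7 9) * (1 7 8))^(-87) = (1 4 7 8 9)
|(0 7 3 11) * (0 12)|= 5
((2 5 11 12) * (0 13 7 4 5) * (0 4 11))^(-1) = ((0 13 7 11 12 2 4 5))^(-1) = (0 5 4 2 12 11 7 13)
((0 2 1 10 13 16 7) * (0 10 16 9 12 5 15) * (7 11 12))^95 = (0 15 5 12 11 16 1 2)(7 9 13 10)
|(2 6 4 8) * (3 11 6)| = |(2 3 11 6 4 8)| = 6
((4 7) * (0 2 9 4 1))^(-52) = ((0 2 9 4 7 1))^(-52) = (0 9 7)(1 2 4)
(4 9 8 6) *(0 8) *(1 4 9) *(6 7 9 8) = (0 6 8 7 9)(1 4) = [6, 4, 2, 3, 1, 5, 8, 9, 7, 0]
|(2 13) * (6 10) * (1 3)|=2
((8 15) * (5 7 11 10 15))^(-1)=(5 8 15 10 11 7)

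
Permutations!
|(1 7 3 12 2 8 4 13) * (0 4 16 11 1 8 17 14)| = 13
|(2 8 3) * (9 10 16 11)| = 12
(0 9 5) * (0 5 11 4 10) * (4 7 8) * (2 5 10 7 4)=[9, 1, 5, 3, 7, 10, 6, 8, 2, 11, 0, 4]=(0 9 11 4 7 8 2 5 10)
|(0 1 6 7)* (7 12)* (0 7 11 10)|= 6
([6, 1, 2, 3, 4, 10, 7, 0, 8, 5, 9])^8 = (0 7 6)(5 9 10)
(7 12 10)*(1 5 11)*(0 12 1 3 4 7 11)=(0 12 10 11 3 4 7 1 5)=[12, 5, 2, 4, 7, 0, 6, 1, 8, 9, 11, 3, 10]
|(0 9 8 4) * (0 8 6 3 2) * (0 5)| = |(0 9 6 3 2 5)(4 8)| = 6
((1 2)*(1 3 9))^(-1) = (1 9 3 2)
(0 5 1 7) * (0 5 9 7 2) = [9, 2, 0, 3, 4, 1, 6, 5, 8, 7] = (0 9 7 5 1 2)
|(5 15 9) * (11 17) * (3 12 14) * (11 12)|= |(3 11 17 12 14)(5 15 9)|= 15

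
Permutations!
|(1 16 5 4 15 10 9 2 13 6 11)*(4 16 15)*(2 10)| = |(1 15 2 13 6 11)(5 16)(9 10)| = 6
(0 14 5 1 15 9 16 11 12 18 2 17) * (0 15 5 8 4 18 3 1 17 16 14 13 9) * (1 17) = (0 13 9 14 8 4 18 2 16 11 12 3 17 15)(1 5) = [13, 5, 16, 17, 18, 1, 6, 7, 4, 14, 10, 12, 3, 9, 8, 0, 11, 15, 2]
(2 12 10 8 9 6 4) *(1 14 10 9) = (1 14 10 8)(2 12 9 6 4) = [0, 14, 12, 3, 2, 5, 4, 7, 1, 6, 8, 11, 9, 13, 10]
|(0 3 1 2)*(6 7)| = 4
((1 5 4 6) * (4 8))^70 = ((1 5 8 4 6))^70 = (8)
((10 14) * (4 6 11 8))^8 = (14)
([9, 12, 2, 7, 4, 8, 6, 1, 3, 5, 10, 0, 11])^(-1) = [11, 7, 2, 8, 4, 9, 6, 3, 5, 0, 10, 12, 1]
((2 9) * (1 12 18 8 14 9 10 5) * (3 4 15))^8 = (1 5 10 2 9 14 8 18 12)(3 15 4)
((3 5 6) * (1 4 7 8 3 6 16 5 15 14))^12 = ((1 4 7 8 3 15 14)(5 16))^12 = (16)(1 15 8 4 14 3 7)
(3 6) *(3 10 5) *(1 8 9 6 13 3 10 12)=(1 8 9 6 12)(3 13)(5 10)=[0, 8, 2, 13, 4, 10, 12, 7, 9, 6, 5, 11, 1, 3]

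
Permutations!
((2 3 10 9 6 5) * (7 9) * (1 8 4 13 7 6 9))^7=((1 8 4 13 7)(2 3 10 6 5))^7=(1 4 7 8 13)(2 10 5 3 6)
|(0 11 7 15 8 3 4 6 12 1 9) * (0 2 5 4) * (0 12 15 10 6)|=|(0 11 7 10 6 15 8 3 12 1 9 2 5 4)|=14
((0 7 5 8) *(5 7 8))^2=((0 8))^2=(8)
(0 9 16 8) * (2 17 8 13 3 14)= (0 9 16 13 3 14 2 17 8)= [9, 1, 17, 14, 4, 5, 6, 7, 0, 16, 10, 11, 12, 3, 2, 15, 13, 8]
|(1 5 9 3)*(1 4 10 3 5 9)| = 3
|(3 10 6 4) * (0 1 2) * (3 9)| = 15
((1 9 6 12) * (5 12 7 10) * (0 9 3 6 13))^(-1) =((0 9 13)(1 3 6 7 10 5 12))^(-1) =(0 13 9)(1 12 5 10 7 6 3)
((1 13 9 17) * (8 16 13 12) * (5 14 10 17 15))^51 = ((1 12 8 16 13 9 15 5 14 10 17))^51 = (1 5 16 17 15 8 10 9 12 14 13)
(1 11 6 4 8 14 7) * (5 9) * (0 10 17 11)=[10, 0, 2, 3, 8, 9, 4, 1, 14, 5, 17, 6, 12, 13, 7, 15, 16, 11]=(0 10 17 11 6 4 8 14 7 1)(5 9)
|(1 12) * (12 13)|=3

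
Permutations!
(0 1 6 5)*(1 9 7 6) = (0 9 7 6 5) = [9, 1, 2, 3, 4, 0, 5, 6, 8, 7]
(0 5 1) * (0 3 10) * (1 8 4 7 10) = (0 5 8 4 7 10)(1 3) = [5, 3, 2, 1, 7, 8, 6, 10, 4, 9, 0]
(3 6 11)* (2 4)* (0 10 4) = (0 10 4 2)(3 6 11) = [10, 1, 0, 6, 2, 5, 11, 7, 8, 9, 4, 3]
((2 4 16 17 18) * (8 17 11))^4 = (2 8 4 17 16 18 11)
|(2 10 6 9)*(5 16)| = 4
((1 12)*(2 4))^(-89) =((1 12)(2 4))^(-89) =(1 12)(2 4)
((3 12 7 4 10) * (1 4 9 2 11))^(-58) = ((1 4 10 3 12 7 9 2 11))^(-58) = (1 7 4 9 10 2 3 11 12)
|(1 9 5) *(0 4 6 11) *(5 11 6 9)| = 4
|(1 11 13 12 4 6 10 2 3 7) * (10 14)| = 11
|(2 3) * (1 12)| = 2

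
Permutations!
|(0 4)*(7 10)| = |(0 4)(7 10)| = 2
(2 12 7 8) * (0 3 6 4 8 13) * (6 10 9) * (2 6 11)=(0 3 10 9 11 2 12 7 13)(4 8 6)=[3, 1, 12, 10, 8, 5, 4, 13, 6, 11, 9, 2, 7, 0]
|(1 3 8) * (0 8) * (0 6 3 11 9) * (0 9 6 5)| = |(0 8 1 11 6 3 5)| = 7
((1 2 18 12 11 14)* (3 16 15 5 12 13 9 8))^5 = (1 8 12 18 16 14 9 5 2 3 11 13 15) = ((1 2 18 13 9 8 3 16 15 5 12 11 14))^5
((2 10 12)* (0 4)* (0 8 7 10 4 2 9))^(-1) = (0 9 12 10 7 8 4 2)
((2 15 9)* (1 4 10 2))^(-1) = ((1 4 10 2 15 9))^(-1) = (1 9 15 2 10 4)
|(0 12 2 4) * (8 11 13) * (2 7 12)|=6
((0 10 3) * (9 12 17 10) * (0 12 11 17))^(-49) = (17)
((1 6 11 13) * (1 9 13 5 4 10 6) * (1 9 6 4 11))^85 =((1 9 13 6)(4 10)(5 11))^85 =(1 9 13 6)(4 10)(5 11)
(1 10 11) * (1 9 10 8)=(1 8)(9 10 11)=[0, 8, 2, 3, 4, 5, 6, 7, 1, 10, 11, 9]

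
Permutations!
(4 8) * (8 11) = (4 11 8) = [0, 1, 2, 3, 11, 5, 6, 7, 4, 9, 10, 8]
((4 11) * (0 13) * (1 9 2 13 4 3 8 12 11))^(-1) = (0 13 2 9 1 4)(3 11 12 8) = ((0 4 1 9 2 13)(3 8 12 11))^(-1)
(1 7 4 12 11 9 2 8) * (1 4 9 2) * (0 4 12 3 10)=(0 4 3 10)(1 7 9)(2 8 12 11)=[4, 7, 8, 10, 3, 5, 6, 9, 12, 1, 0, 2, 11]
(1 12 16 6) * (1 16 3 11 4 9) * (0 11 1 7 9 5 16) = (0 11 4 5 16 6)(1 12 3)(7 9) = [11, 12, 2, 1, 5, 16, 0, 9, 8, 7, 10, 4, 3, 13, 14, 15, 6]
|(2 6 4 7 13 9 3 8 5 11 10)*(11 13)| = |(2 6 4 7 11 10)(3 8 5 13 9)| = 30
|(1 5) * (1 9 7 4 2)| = 6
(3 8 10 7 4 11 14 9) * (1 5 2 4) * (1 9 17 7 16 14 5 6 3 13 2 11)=(1 6 3 8 10 16 14 17 7 9 13 2 4)(5 11)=[0, 6, 4, 8, 1, 11, 3, 9, 10, 13, 16, 5, 12, 2, 17, 15, 14, 7]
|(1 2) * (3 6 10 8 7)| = |(1 2)(3 6 10 8 7)| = 10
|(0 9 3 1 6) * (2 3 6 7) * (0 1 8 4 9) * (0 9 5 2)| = 5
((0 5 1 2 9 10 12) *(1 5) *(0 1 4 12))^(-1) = (0 10 9 2 1 12 4)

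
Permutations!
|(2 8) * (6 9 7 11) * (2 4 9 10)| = 8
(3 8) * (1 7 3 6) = (1 7 3 8 6) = [0, 7, 2, 8, 4, 5, 1, 3, 6]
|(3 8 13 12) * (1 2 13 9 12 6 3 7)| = |(1 2 13 6 3 8 9 12 7)| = 9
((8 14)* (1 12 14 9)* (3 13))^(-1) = (1 9 8 14 12)(3 13)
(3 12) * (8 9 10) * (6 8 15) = (3 12)(6 8 9 10 15) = [0, 1, 2, 12, 4, 5, 8, 7, 9, 10, 15, 11, 3, 13, 14, 6]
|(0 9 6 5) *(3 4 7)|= 12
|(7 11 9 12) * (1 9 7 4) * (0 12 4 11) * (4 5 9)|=|(0 12 11 7)(1 4)(5 9)|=4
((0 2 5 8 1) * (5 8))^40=((0 2 8 1))^40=(8)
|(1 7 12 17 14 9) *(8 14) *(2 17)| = |(1 7 12 2 17 8 14 9)| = 8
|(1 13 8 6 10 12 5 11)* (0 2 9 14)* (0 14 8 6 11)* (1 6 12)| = 11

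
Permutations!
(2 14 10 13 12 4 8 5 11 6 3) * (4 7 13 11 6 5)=(2 14 10 11 5 6 3)(4 8)(7 13 12)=[0, 1, 14, 2, 8, 6, 3, 13, 4, 9, 11, 5, 7, 12, 10]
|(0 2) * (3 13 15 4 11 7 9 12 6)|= |(0 2)(3 13 15 4 11 7 9 12 6)|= 18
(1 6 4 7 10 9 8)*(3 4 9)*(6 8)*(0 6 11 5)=(0 6 9 11 5)(1 8)(3 4 7 10)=[6, 8, 2, 4, 7, 0, 9, 10, 1, 11, 3, 5]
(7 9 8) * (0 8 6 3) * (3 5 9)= (0 8 7 3)(5 9 6)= [8, 1, 2, 0, 4, 9, 5, 3, 7, 6]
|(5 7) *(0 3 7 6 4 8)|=|(0 3 7 5 6 4 8)|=7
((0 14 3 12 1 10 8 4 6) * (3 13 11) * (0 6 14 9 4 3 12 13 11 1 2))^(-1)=((0 9 4 14 11 12 2)(1 10 8 3 13))^(-1)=(0 2 12 11 14 4 9)(1 13 3 8 10)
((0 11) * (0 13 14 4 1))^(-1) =((0 11 13 14 4 1))^(-1) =(0 1 4 14 13 11)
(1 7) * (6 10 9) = (1 7)(6 10 9) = [0, 7, 2, 3, 4, 5, 10, 1, 8, 6, 9]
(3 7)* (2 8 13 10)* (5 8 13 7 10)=[0, 1, 13, 10, 4, 8, 6, 3, 7, 9, 2, 11, 12, 5]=(2 13 5 8 7 3 10)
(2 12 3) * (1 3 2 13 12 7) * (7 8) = (1 3 13 12 2 8 7) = [0, 3, 8, 13, 4, 5, 6, 1, 7, 9, 10, 11, 2, 12]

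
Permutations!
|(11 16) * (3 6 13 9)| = 4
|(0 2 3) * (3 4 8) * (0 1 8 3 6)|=|(0 2 4 3 1 8 6)|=7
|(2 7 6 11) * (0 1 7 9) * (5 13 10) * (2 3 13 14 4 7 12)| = |(0 1 12 2 9)(3 13 10 5 14 4 7 6 11)| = 45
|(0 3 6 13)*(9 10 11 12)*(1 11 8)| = 12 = |(0 3 6 13)(1 11 12 9 10 8)|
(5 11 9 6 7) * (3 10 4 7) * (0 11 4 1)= (0 11 9 6 3 10 1)(4 7 5)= [11, 0, 2, 10, 7, 4, 3, 5, 8, 6, 1, 9]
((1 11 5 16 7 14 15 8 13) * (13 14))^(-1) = (1 13 7 16 5 11)(8 15 14)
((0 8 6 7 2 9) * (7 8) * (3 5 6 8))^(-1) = ((0 7 2 9)(3 5 6))^(-1) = (0 9 2 7)(3 6 5)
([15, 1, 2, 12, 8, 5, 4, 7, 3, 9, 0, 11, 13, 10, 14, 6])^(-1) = [10, 1, 2, 8, 6, 5, 15, 7, 4, 9, 13, 11, 3, 12, 14, 0]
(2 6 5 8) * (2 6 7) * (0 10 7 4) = (0 10 7 2 4)(5 8 6) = [10, 1, 4, 3, 0, 8, 5, 2, 6, 9, 7]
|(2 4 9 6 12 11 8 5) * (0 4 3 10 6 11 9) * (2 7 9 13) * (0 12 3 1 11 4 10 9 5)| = 12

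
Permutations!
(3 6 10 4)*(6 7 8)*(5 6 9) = (3 7 8 9 5 6 10 4) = [0, 1, 2, 7, 3, 6, 10, 8, 9, 5, 4]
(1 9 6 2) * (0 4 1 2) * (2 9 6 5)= (0 4 1 6)(2 9 5)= [4, 6, 9, 3, 1, 2, 0, 7, 8, 5]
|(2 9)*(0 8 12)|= |(0 8 12)(2 9)|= 6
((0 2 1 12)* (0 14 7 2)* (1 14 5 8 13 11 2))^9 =(14)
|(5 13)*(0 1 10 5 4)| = 6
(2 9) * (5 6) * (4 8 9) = (2 4 8 9)(5 6) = [0, 1, 4, 3, 8, 6, 5, 7, 9, 2]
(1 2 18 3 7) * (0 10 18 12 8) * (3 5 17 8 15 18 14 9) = (0 10 14 9 3 7 1 2 12 15 18 5 17 8) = [10, 2, 12, 7, 4, 17, 6, 1, 0, 3, 14, 11, 15, 13, 9, 18, 16, 8, 5]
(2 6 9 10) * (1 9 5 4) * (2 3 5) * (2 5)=(1 9 10 3 2 6 5 4)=[0, 9, 6, 2, 1, 4, 5, 7, 8, 10, 3]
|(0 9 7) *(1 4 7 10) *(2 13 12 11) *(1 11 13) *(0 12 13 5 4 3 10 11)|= 28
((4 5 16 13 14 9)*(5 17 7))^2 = ((4 17 7 5 16 13 14 9))^2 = (4 7 16 14)(5 13 9 17)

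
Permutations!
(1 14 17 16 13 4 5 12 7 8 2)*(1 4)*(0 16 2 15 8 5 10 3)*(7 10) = [16, 14, 4, 0, 7, 12, 6, 5, 15, 9, 3, 11, 10, 1, 17, 8, 13, 2] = (0 16 13 1 14 17 2 4 7 5 12 10 3)(8 15)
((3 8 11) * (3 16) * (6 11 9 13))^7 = (16)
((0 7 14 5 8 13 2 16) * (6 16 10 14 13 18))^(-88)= ((0 7 13 2 10 14 5 8 18 6 16))^(-88)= (18)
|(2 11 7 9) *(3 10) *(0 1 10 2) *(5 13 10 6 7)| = 30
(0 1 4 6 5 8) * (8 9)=(0 1 4 6 5 9 8)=[1, 4, 2, 3, 6, 9, 5, 7, 0, 8]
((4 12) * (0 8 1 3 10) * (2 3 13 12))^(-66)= (0 2 13)(1 10 4)(3 12 8)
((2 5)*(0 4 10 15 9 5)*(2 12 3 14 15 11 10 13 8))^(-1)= (0 2 8 13 4)(3 12 5 9 15 14)(10 11)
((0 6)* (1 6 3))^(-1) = (0 6 1 3)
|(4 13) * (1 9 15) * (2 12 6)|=6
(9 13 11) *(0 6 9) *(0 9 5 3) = [6, 1, 2, 0, 4, 3, 5, 7, 8, 13, 10, 9, 12, 11] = (0 6 5 3)(9 13 11)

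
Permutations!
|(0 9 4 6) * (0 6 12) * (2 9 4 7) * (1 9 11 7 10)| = 3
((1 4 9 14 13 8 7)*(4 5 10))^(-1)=(1 7 8 13 14 9 4 10 5)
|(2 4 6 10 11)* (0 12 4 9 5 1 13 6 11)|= 11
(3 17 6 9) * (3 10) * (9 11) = (3 17 6 11 9 10) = [0, 1, 2, 17, 4, 5, 11, 7, 8, 10, 3, 9, 12, 13, 14, 15, 16, 6]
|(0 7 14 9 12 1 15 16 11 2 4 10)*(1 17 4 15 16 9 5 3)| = 15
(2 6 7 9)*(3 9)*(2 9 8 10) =(2 6 7 3 8 10) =[0, 1, 6, 8, 4, 5, 7, 3, 10, 9, 2]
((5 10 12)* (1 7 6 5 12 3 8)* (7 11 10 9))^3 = ((12)(1 11 10 3 8)(5 9 7 6))^3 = (12)(1 3 11 8 10)(5 6 7 9)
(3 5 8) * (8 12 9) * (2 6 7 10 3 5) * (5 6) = (2 5 12 9 8 6 7 10 3) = [0, 1, 5, 2, 4, 12, 7, 10, 6, 8, 3, 11, 9]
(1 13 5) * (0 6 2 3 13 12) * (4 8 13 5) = [6, 12, 3, 5, 8, 1, 2, 7, 13, 9, 10, 11, 0, 4] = (0 6 2 3 5 1 12)(4 8 13)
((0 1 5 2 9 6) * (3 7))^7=(0 1 5 2 9 6)(3 7)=((0 1 5 2 9 6)(3 7))^7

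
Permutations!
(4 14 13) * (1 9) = (1 9)(4 14 13) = [0, 9, 2, 3, 14, 5, 6, 7, 8, 1, 10, 11, 12, 4, 13]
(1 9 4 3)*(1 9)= (3 9 4)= [0, 1, 2, 9, 3, 5, 6, 7, 8, 4]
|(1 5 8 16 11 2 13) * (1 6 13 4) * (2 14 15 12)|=10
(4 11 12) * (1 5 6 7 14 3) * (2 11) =(1 5 6 7 14 3)(2 11 12 4) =[0, 5, 11, 1, 2, 6, 7, 14, 8, 9, 10, 12, 4, 13, 3]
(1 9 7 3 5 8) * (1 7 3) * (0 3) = (0 3 5 8 7 1 9) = [3, 9, 2, 5, 4, 8, 6, 1, 7, 0]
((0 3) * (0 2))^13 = (0 3 2)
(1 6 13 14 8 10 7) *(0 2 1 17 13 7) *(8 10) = (0 2 1 6 7 17 13 14 10) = [2, 6, 1, 3, 4, 5, 7, 17, 8, 9, 0, 11, 12, 14, 10, 15, 16, 13]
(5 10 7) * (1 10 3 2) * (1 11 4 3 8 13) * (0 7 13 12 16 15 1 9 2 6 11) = (0 7 5 8 12 16 15 1 10 13 9 2)(3 6 11 4) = [7, 10, 0, 6, 3, 8, 11, 5, 12, 2, 13, 4, 16, 9, 14, 1, 15]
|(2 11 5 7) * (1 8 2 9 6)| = |(1 8 2 11 5 7 9 6)| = 8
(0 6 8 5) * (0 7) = (0 6 8 5 7) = [6, 1, 2, 3, 4, 7, 8, 0, 5]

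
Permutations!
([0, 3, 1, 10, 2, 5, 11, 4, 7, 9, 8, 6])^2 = [0, 10, 3, 8, 1, 5, 6, 2, 4, 9, 7, 11]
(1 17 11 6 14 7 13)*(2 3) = (1 17 11 6 14 7 13)(2 3) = [0, 17, 3, 2, 4, 5, 14, 13, 8, 9, 10, 6, 12, 1, 7, 15, 16, 11]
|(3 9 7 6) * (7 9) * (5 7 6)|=2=|(9)(3 6)(5 7)|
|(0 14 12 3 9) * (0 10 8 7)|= 8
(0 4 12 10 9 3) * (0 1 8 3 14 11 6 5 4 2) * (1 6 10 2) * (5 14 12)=(0 1 8 3 6 14 11 10 9 12 2)(4 5)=[1, 8, 0, 6, 5, 4, 14, 7, 3, 12, 9, 10, 2, 13, 11]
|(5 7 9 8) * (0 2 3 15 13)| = 20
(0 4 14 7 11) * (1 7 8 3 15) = (0 4 14 8 3 15 1 7 11) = [4, 7, 2, 15, 14, 5, 6, 11, 3, 9, 10, 0, 12, 13, 8, 1]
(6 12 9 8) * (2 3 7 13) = (2 3 7 13)(6 12 9 8) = [0, 1, 3, 7, 4, 5, 12, 13, 6, 8, 10, 11, 9, 2]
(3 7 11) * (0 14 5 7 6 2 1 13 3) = [14, 13, 1, 6, 4, 7, 2, 11, 8, 9, 10, 0, 12, 3, 5] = (0 14 5 7 11)(1 13 3 6 2)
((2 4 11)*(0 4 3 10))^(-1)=((0 4 11 2 3 10))^(-1)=(0 10 3 2 11 4)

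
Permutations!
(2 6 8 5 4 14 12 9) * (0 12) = [12, 1, 6, 3, 14, 4, 8, 7, 5, 2, 10, 11, 9, 13, 0] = (0 12 9 2 6 8 5 4 14)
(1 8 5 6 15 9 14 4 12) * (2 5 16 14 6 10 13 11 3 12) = [0, 8, 5, 12, 2, 10, 15, 7, 16, 6, 13, 3, 1, 11, 4, 9, 14] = (1 8 16 14 4 2 5 10 13 11 3 12)(6 15 9)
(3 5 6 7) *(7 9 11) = (3 5 6 9 11 7) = [0, 1, 2, 5, 4, 6, 9, 3, 8, 11, 10, 7]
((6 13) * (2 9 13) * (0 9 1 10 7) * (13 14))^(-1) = ((0 9 14 13 6 2 1 10 7))^(-1) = (0 7 10 1 2 6 13 14 9)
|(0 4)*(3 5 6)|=|(0 4)(3 5 6)|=6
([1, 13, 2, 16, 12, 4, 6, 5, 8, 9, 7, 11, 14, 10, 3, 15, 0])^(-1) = (0 16 3 14 12 4 5 7 10 13 1)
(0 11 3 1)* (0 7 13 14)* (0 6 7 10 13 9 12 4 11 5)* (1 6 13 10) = [5, 1, 2, 6, 11, 0, 7, 9, 8, 12, 10, 3, 4, 14, 13] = (0 5)(3 6 7 9 12 4 11)(13 14)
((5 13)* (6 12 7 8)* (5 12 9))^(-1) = (5 9 6 8 7 12 13)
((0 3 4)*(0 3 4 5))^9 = (0 4 3 5)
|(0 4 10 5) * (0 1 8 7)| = |(0 4 10 5 1 8 7)| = 7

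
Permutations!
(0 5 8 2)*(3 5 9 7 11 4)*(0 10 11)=(0 9 7)(2 10 11 4 3 5 8)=[9, 1, 10, 5, 3, 8, 6, 0, 2, 7, 11, 4]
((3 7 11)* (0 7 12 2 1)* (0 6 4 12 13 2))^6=(0 1 11 4 13)(2 7 6 3 12)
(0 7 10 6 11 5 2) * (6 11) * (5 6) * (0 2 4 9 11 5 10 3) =[7, 1, 2, 0, 9, 4, 10, 3, 8, 11, 5, 6] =(0 7 3)(4 9 11 6 10 5)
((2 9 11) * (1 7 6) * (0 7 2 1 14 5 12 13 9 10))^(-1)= (0 10 2 1 11 9 13 12 5 14 6 7)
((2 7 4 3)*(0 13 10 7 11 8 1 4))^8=((0 13 10 7)(1 4 3 2 11 8))^8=(13)(1 3 11)(2 8 4)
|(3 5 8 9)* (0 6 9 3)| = |(0 6 9)(3 5 8)| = 3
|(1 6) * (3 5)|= 2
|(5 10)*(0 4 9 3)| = |(0 4 9 3)(5 10)| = 4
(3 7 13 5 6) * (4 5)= (3 7 13 4 5 6)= [0, 1, 2, 7, 5, 6, 3, 13, 8, 9, 10, 11, 12, 4]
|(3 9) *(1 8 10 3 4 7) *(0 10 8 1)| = |(0 10 3 9 4 7)| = 6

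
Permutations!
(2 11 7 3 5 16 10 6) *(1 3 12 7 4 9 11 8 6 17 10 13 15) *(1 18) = (1 3 5 16 13 15 18)(2 8 6)(4 9 11)(7 12)(10 17) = [0, 3, 8, 5, 9, 16, 2, 12, 6, 11, 17, 4, 7, 15, 14, 18, 13, 10, 1]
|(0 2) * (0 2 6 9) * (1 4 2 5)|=12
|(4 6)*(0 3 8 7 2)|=10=|(0 3 8 7 2)(4 6)|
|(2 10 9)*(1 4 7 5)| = 12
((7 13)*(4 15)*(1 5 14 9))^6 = (15)(1 14)(5 9)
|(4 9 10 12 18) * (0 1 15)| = |(0 1 15)(4 9 10 12 18)| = 15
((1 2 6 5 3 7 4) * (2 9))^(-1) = ((1 9 2 6 5 3 7 4))^(-1) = (1 4 7 3 5 6 2 9)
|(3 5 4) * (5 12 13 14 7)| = 7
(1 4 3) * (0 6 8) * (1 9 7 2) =[6, 4, 1, 9, 3, 5, 8, 2, 0, 7] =(0 6 8)(1 4 3 9 7 2)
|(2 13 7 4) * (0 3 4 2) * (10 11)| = 6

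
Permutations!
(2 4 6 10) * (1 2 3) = (1 2 4 6 10 3) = [0, 2, 4, 1, 6, 5, 10, 7, 8, 9, 3]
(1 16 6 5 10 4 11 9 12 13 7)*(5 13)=(1 16 6 13 7)(4 11 9 12 5 10)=[0, 16, 2, 3, 11, 10, 13, 1, 8, 12, 4, 9, 5, 7, 14, 15, 6]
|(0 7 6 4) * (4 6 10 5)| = 5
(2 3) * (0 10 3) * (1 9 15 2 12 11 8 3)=[10, 9, 0, 12, 4, 5, 6, 7, 3, 15, 1, 8, 11, 13, 14, 2]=(0 10 1 9 15 2)(3 12 11 8)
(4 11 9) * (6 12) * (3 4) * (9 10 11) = (3 4 9)(6 12)(10 11) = [0, 1, 2, 4, 9, 5, 12, 7, 8, 3, 11, 10, 6]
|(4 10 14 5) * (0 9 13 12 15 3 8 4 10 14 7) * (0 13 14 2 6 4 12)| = 84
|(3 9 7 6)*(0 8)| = |(0 8)(3 9 7 6)| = 4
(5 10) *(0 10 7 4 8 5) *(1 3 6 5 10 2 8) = (0 2 8 10)(1 3 6 5 7 4) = [2, 3, 8, 6, 1, 7, 5, 4, 10, 9, 0]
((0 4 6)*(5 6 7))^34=(0 6 5 7 4)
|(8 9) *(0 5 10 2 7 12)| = 6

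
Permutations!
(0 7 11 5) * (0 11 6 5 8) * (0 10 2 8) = (0 7 6 5 11)(2 8 10) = [7, 1, 8, 3, 4, 11, 5, 6, 10, 9, 2, 0]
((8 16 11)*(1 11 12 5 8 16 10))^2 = (1 16 5 10 11 12 8)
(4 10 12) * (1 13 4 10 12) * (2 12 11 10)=(1 13 4 11 10)(2 12)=[0, 13, 12, 3, 11, 5, 6, 7, 8, 9, 1, 10, 2, 4]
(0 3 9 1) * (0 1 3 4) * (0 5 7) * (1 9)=(0 4 5 7)(1 9 3)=[4, 9, 2, 1, 5, 7, 6, 0, 8, 3]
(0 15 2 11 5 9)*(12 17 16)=(0 15 2 11 5 9)(12 17 16)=[15, 1, 11, 3, 4, 9, 6, 7, 8, 0, 10, 5, 17, 13, 14, 2, 12, 16]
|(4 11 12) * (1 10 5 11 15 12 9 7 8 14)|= 24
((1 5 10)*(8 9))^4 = (1 5 10)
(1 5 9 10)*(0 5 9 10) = (0 5 10 1 9) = [5, 9, 2, 3, 4, 10, 6, 7, 8, 0, 1]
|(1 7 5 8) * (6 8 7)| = |(1 6 8)(5 7)| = 6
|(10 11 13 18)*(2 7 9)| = 12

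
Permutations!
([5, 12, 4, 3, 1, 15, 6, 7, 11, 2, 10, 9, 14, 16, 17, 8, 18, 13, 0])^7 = (0 4 18 2 16 9 13 11 17 8 14 15 12 5 1)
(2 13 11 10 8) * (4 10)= (2 13 11 4 10 8)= [0, 1, 13, 3, 10, 5, 6, 7, 2, 9, 8, 4, 12, 11]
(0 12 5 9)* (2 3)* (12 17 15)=[17, 1, 3, 2, 4, 9, 6, 7, 8, 0, 10, 11, 5, 13, 14, 12, 16, 15]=(0 17 15 12 5 9)(2 3)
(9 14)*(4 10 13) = [0, 1, 2, 3, 10, 5, 6, 7, 8, 14, 13, 11, 12, 4, 9] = (4 10 13)(9 14)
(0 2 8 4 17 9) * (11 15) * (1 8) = (0 2 1 8 4 17 9)(11 15) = [2, 8, 1, 3, 17, 5, 6, 7, 4, 0, 10, 15, 12, 13, 14, 11, 16, 9]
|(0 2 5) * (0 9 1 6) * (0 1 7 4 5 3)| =12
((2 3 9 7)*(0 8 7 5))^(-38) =(0 3 8 9 7 5 2)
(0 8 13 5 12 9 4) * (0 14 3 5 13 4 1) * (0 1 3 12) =(0 8 4 14 12 9 3 5) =[8, 1, 2, 5, 14, 0, 6, 7, 4, 3, 10, 11, 9, 13, 12]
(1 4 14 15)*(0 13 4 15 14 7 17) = (0 13 4 7 17)(1 15) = [13, 15, 2, 3, 7, 5, 6, 17, 8, 9, 10, 11, 12, 4, 14, 1, 16, 0]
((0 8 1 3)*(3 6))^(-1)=(0 3 6 1 8)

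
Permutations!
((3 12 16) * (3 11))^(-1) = (3 11 16 12) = ((3 12 16 11))^(-1)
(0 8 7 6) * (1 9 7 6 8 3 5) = (0 3 5 1 9 7 8 6) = [3, 9, 2, 5, 4, 1, 0, 8, 6, 7]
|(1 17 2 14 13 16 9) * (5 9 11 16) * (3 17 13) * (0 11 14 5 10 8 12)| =14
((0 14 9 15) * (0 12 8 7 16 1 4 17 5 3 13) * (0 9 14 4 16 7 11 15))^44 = ((0 4 17 5 3 13 9)(1 16)(8 11 15 12))^44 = (0 17 3 9 4 5 13)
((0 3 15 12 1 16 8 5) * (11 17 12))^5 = ((0 3 15 11 17 12 1 16 8 5))^5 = (0 12)(1 3)(5 17)(8 11)(15 16)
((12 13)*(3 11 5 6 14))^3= ((3 11 5 6 14)(12 13))^3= (3 6 11 14 5)(12 13)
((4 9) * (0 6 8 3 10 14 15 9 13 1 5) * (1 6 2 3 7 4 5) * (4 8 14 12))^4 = ((0 2 3 10 12 4 13 6 14 15 9 5)(7 8))^4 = (0 12 14)(2 4 15)(3 13 9)(5 10 6)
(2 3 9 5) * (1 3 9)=(1 3)(2 9 5)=[0, 3, 9, 1, 4, 2, 6, 7, 8, 5]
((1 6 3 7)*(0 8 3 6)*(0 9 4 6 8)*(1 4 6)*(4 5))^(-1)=((1 9 6 8 3 7 5 4))^(-1)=(1 4 5 7 3 8 6 9)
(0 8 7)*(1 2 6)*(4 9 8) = [4, 2, 6, 3, 9, 5, 1, 0, 7, 8] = (0 4 9 8 7)(1 2 6)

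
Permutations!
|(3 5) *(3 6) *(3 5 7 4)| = |(3 7 4)(5 6)| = 6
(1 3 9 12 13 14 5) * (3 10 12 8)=(1 10 12 13 14 5)(3 9 8)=[0, 10, 2, 9, 4, 1, 6, 7, 3, 8, 12, 11, 13, 14, 5]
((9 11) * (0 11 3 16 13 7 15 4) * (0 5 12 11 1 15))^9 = ((0 1 15 4 5 12 11 9 3 16 13 7))^9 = (0 16 11 4)(1 13 9 5)(3 12 15 7)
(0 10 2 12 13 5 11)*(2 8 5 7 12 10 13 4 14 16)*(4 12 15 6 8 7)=(0 13 4 14 16 2 10 7 15 6 8 5 11)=[13, 1, 10, 3, 14, 11, 8, 15, 5, 9, 7, 0, 12, 4, 16, 6, 2]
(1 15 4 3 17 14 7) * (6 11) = (1 15 4 3 17 14 7)(6 11) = [0, 15, 2, 17, 3, 5, 11, 1, 8, 9, 10, 6, 12, 13, 7, 4, 16, 14]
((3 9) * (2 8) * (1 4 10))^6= ((1 4 10)(2 8)(3 9))^6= (10)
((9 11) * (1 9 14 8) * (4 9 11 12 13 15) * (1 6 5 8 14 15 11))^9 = ((4 9 12 13 11 15)(5 8 6))^9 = (4 13)(9 11)(12 15)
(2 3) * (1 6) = [0, 6, 3, 2, 4, 5, 1] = (1 6)(2 3)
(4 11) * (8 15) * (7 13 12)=(4 11)(7 13 12)(8 15)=[0, 1, 2, 3, 11, 5, 6, 13, 15, 9, 10, 4, 7, 12, 14, 8]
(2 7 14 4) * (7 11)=(2 11 7 14 4)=[0, 1, 11, 3, 2, 5, 6, 14, 8, 9, 10, 7, 12, 13, 4]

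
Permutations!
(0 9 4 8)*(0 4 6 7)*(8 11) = [9, 1, 2, 3, 11, 5, 7, 0, 4, 6, 10, 8] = (0 9 6 7)(4 11 8)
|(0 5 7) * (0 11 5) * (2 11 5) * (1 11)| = 6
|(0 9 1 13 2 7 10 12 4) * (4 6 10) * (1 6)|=|(0 9 6 10 12 1 13 2 7 4)|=10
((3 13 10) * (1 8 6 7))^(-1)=(1 7 6 8)(3 10 13)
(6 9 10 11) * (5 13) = (5 13)(6 9 10 11) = [0, 1, 2, 3, 4, 13, 9, 7, 8, 10, 11, 6, 12, 5]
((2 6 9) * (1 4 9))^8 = (1 2 4 6 9)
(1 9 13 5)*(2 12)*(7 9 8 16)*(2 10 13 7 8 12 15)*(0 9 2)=(0 9 7 2 15)(1 12 10 13 5)(8 16)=[9, 12, 15, 3, 4, 1, 6, 2, 16, 7, 13, 11, 10, 5, 14, 0, 8]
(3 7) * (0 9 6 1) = (0 9 6 1)(3 7) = [9, 0, 2, 7, 4, 5, 1, 3, 8, 6]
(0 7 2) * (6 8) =(0 7 2)(6 8) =[7, 1, 0, 3, 4, 5, 8, 2, 6]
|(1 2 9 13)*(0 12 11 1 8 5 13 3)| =|(0 12 11 1 2 9 3)(5 13 8)| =21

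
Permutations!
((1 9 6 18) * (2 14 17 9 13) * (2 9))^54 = ((1 13 9 6 18)(2 14 17))^54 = (1 18 6 9 13)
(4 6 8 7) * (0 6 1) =[6, 0, 2, 3, 1, 5, 8, 4, 7] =(0 6 8 7 4 1)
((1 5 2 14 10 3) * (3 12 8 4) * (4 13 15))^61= ((1 5 2 14 10 12 8 13 15 4 3))^61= (1 8 5 13 2 15 14 4 10 3 12)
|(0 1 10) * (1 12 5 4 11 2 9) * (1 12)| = 6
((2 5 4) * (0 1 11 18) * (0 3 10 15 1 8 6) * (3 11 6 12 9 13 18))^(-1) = ((0 8 12 9 13 18 11 3 10 15 1 6)(2 5 4))^(-1) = (0 6 1 15 10 3 11 18 13 9 12 8)(2 4 5)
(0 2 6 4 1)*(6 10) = (0 2 10 6 4 1) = [2, 0, 10, 3, 1, 5, 4, 7, 8, 9, 6]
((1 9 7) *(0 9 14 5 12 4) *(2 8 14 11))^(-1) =(0 4 12 5 14 8 2 11 1 7 9)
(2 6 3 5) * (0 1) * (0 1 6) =(0 6 3 5 2) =[6, 1, 0, 5, 4, 2, 3]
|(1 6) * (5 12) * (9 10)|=2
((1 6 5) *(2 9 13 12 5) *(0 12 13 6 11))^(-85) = (13)(2 6 9)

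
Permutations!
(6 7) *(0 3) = (0 3)(6 7) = [3, 1, 2, 0, 4, 5, 7, 6]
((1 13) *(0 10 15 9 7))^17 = ((0 10 15 9 7)(1 13))^17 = (0 15 7 10 9)(1 13)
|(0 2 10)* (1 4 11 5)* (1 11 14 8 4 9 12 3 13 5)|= 21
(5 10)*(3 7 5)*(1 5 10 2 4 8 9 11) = [0, 5, 4, 7, 8, 2, 6, 10, 9, 11, 3, 1] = (1 5 2 4 8 9 11)(3 7 10)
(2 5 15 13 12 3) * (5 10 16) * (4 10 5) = (2 5 15 13 12 3)(4 10 16) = [0, 1, 5, 2, 10, 15, 6, 7, 8, 9, 16, 11, 3, 12, 14, 13, 4]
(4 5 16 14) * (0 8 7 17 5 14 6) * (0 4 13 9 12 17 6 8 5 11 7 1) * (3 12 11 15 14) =(0 5 16 8 1)(3 12 17 15 14 13 9 11 7 6 4) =[5, 0, 2, 12, 3, 16, 4, 6, 1, 11, 10, 7, 17, 9, 13, 14, 8, 15]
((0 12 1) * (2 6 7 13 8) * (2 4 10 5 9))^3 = ((0 12 1)(2 6 7 13 8 4 10 5 9))^3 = (2 13 10)(4 9 7)(5 6 8)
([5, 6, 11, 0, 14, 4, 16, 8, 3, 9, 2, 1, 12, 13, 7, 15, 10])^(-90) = [5, 1, 2, 0, 14, 4, 6, 8, 3, 9, 10, 11, 12, 13, 7, 15, 16]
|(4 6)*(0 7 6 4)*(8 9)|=6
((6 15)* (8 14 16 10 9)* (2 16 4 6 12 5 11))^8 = ((2 16 10 9 8 14 4 6 15 12 5 11))^8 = (2 15 8)(4 10 5)(6 9 11)(12 14 16)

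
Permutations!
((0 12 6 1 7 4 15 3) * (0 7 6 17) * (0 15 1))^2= ((0 12 17 15 3 7 4 1 6))^2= (0 17 3 4 6 12 15 7 1)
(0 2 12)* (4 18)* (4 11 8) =(0 2 12)(4 18 11 8) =[2, 1, 12, 3, 18, 5, 6, 7, 4, 9, 10, 8, 0, 13, 14, 15, 16, 17, 11]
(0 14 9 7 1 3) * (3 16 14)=[3, 16, 2, 0, 4, 5, 6, 1, 8, 7, 10, 11, 12, 13, 9, 15, 14]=(0 3)(1 16 14 9 7)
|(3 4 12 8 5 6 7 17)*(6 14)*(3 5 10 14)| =10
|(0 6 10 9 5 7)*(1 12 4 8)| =12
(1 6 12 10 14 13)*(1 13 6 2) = [0, 2, 1, 3, 4, 5, 12, 7, 8, 9, 14, 11, 10, 13, 6] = (1 2)(6 12 10 14)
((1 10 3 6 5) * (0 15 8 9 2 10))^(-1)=((0 15 8 9 2 10 3 6 5 1))^(-1)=(0 1 5 6 3 10 2 9 8 15)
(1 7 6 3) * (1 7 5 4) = (1 5 4)(3 7 6) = [0, 5, 2, 7, 1, 4, 3, 6]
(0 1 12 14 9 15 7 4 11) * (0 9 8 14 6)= (0 1 12 6)(4 11 9 15 7)(8 14)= [1, 12, 2, 3, 11, 5, 0, 4, 14, 15, 10, 9, 6, 13, 8, 7]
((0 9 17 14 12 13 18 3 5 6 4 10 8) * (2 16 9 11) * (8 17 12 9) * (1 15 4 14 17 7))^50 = ((0 11 2 16 8)(1 15 4 10 7)(3 5 6 14 9 12 13 18))^50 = (3 6 9 13)(5 14 12 18)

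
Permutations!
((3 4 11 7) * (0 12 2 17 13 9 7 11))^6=((0 12 2 17 13 9 7 3 4))^6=(0 7 17)(2 4 9)(3 13 12)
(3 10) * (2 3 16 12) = (2 3 10 16 12) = [0, 1, 3, 10, 4, 5, 6, 7, 8, 9, 16, 11, 2, 13, 14, 15, 12]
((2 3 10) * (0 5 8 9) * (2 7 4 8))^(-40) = ((0 5 2 3 10 7 4 8 9))^(-40) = (0 7 5 4 2 8 3 9 10)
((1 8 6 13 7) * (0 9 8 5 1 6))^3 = (13)(1 5) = ((0 9 8)(1 5)(6 13 7))^3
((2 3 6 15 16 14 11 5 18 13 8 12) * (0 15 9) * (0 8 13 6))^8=((0 15 16 14 11 5 18 6 9 8 12 2 3))^8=(0 9 14 2 18 15 8 11 3 6 16 12 5)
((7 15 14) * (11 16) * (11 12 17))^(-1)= ((7 15 14)(11 16 12 17))^(-1)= (7 14 15)(11 17 12 16)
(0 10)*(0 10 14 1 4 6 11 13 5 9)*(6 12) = (0 14 1 4 12 6 11 13 5 9) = [14, 4, 2, 3, 12, 9, 11, 7, 8, 0, 10, 13, 6, 5, 1]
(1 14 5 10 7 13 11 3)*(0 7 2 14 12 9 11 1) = (0 7 13 1 12 9 11 3)(2 14 5 10) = [7, 12, 14, 0, 4, 10, 6, 13, 8, 11, 2, 3, 9, 1, 5]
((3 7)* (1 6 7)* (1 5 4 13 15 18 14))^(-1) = (1 14 18 15 13 4 5 3 7 6)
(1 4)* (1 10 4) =[0, 1, 2, 3, 10, 5, 6, 7, 8, 9, 4] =(4 10)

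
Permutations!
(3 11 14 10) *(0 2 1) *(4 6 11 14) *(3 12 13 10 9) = (0 2 1)(3 14 9)(4 6 11)(10 12 13) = [2, 0, 1, 14, 6, 5, 11, 7, 8, 3, 12, 4, 13, 10, 9]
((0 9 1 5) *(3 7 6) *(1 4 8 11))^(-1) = ((0 9 4 8 11 1 5)(3 7 6))^(-1) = (0 5 1 11 8 4 9)(3 6 7)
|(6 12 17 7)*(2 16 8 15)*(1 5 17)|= |(1 5 17 7 6 12)(2 16 8 15)|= 12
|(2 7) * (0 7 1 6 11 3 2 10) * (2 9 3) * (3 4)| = |(0 7 10)(1 6 11 2)(3 9 4)| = 12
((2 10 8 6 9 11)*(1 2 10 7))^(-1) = ((1 2 7)(6 9 11 10 8))^(-1) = (1 7 2)(6 8 10 11 9)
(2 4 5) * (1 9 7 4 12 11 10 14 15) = (1 9 7 4 5 2 12 11 10 14 15) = [0, 9, 12, 3, 5, 2, 6, 4, 8, 7, 14, 10, 11, 13, 15, 1]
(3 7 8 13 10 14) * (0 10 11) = (0 10 14 3 7 8 13 11) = [10, 1, 2, 7, 4, 5, 6, 8, 13, 9, 14, 0, 12, 11, 3]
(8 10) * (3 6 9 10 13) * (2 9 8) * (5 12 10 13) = (2 9 13 3 6 8 5 12 10) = [0, 1, 9, 6, 4, 12, 8, 7, 5, 13, 2, 11, 10, 3]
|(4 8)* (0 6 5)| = |(0 6 5)(4 8)| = 6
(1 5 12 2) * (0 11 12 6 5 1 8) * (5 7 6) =(0 11 12 2 8)(6 7) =[11, 1, 8, 3, 4, 5, 7, 6, 0, 9, 10, 12, 2]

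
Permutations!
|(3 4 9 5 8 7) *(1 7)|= |(1 7 3 4 9 5 8)|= 7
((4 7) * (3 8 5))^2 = (3 5 8) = ((3 8 5)(4 7))^2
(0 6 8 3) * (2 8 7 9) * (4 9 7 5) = [6, 1, 8, 0, 9, 4, 5, 7, 3, 2] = (0 6 5 4 9 2 8 3)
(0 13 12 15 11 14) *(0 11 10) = [13, 1, 2, 3, 4, 5, 6, 7, 8, 9, 0, 14, 15, 12, 11, 10] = (0 13 12 15 10)(11 14)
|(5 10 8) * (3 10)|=4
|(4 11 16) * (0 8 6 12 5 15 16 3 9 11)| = 24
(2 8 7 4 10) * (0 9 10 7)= (0 9 10 2 8)(4 7)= [9, 1, 8, 3, 7, 5, 6, 4, 0, 10, 2]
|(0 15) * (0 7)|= 3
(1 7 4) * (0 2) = (0 2)(1 7 4) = [2, 7, 0, 3, 1, 5, 6, 4]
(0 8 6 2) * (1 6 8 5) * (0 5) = (8)(1 6 2 5) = [0, 6, 5, 3, 4, 1, 2, 7, 8]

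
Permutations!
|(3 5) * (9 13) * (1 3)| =6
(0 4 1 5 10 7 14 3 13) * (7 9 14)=(0 4 1 5 10 9 14 3 13)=[4, 5, 2, 13, 1, 10, 6, 7, 8, 14, 9, 11, 12, 0, 3]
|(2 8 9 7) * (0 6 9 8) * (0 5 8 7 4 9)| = |(0 6)(2 5 8 7)(4 9)| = 4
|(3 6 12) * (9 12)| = |(3 6 9 12)| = 4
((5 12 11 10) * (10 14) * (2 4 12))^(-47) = ((2 4 12 11 14 10 5))^(-47) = (2 12 14 5 4 11 10)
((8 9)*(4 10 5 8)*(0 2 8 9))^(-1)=((0 2 8)(4 10 5 9))^(-1)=(0 8 2)(4 9 5 10)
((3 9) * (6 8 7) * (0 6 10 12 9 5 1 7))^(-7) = ((0 6 8)(1 7 10 12 9 3 5))^(-7) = (12)(0 8 6)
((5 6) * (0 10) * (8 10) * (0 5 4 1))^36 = ((0 8 10 5 6 4 1))^36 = (0 8 10 5 6 4 1)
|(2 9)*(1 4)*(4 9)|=4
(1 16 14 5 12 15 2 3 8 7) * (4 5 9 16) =(1 4 5 12 15 2 3 8 7)(9 16 14) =[0, 4, 3, 8, 5, 12, 6, 1, 7, 16, 10, 11, 15, 13, 9, 2, 14]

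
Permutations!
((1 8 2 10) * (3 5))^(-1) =(1 10 2 8)(3 5)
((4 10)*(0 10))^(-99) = ((0 10 4))^(-99) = (10)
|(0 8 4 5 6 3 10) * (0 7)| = 8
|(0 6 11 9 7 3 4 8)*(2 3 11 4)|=|(0 6 4 8)(2 3)(7 11 9)|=12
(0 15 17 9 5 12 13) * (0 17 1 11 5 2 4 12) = [15, 11, 4, 3, 12, 0, 6, 7, 8, 2, 10, 5, 13, 17, 14, 1, 16, 9] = (0 15 1 11 5)(2 4 12 13 17 9)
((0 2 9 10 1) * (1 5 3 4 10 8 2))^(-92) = (10)(2 9 8)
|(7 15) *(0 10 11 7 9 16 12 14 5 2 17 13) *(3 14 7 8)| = |(0 10 11 8 3 14 5 2 17 13)(7 15 9 16 12)| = 10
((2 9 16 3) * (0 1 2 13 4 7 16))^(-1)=(0 9 2 1)(3 16 7 4 13)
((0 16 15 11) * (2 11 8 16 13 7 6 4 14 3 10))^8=((0 13 7 6 4 14 3 10 2 11)(8 16 15))^8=(0 2 3 4 7)(6 13 11 10 14)(8 15 16)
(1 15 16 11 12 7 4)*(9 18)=[0, 15, 2, 3, 1, 5, 6, 4, 8, 18, 10, 12, 7, 13, 14, 16, 11, 17, 9]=(1 15 16 11 12 7 4)(9 18)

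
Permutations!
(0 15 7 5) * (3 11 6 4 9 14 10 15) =(0 3 11 6 4 9 14 10 15 7 5) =[3, 1, 2, 11, 9, 0, 4, 5, 8, 14, 15, 6, 12, 13, 10, 7]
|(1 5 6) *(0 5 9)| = 5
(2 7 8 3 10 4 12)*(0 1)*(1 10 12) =[10, 0, 7, 12, 1, 5, 6, 8, 3, 9, 4, 11, 2] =(0 10 4 1)(2 7 8 3 12)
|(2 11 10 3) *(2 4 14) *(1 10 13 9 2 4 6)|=4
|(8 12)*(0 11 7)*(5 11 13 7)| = 6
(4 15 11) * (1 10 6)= (1 10 6)(4 15 11)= [0, 10, 2, 3, 15, 5, 1, 7, 8, 9, 6, 4, 12, 13, 14, 11]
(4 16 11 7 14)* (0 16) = (0 16 11 7 14 4) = [16, 1, 2, 3, 0, 5, 6, 14, 8, 9, 10, 7, 12, 13, 4, 15, 11]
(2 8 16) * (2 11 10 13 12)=(2 8 16 11 10 13 12)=[0, 1, 8, 3, 4, 5, 6, 7, 16, 9, 13, 10, 2, 12, 14, 15, 11]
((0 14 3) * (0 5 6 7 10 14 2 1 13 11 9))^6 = (14)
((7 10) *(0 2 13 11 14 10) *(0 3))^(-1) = (0 3 7 10 14 11 13 2)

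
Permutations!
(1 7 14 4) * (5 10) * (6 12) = (1 7 14 4)(5 10)(6 12) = [0, 7, 2, 3, 1, 10, 12, 14, 8, 9, 5, 11, 6, 13, 4]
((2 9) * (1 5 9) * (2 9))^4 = ((9)(1 5 2))^4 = (9)(1 5 2)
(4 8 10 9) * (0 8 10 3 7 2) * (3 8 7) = (0 7 2)(4 10 9) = [7, 1, 0, 3, 10, 5, 6, 2, 8, 4, 9]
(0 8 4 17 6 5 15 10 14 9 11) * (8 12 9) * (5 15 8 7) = (0 12 9 11)(4 17 6 15 10 14 7 5 8) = [12, 1, 2, 3, 17, 8, 15, 5, 4, 11, 14, 0, 9, 13, 7, 10, 16, 6]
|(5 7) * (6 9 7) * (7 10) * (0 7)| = |(0 7 5 6 9 10)| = 6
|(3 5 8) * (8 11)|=4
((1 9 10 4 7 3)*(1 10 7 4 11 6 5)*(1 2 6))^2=(1 7 10)(2 5 6)(3 11 9)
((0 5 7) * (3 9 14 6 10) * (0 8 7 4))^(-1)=(0 4 5)(3 10 6 14 9)(7 8)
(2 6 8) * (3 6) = (2 3 6 8) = [0, 1, 3, 6, 4, 5, 8, 7, 2]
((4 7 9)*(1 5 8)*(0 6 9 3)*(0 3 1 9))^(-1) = (0 6)(1 7 4 9 8 5)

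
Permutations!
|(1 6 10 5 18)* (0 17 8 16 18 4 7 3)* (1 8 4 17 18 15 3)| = 42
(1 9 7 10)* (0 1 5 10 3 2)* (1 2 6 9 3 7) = (0 2)(1 3 6 9)(5 10) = [2, 3, 0, 6, 4, 10, 9, 7, 8, 1, 5]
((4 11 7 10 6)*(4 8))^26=(4 7 6)(8 11 10)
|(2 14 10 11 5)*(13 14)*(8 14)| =7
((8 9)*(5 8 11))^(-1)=((5 8 9 11))^(-1)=(5 11 9 8)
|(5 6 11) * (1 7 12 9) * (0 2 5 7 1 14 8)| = 10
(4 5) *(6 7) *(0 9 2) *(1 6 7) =(0 9 2)(1 6)(4 5) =[9, 6, 0, 3, 5, 4, 1, 7, 8, 2]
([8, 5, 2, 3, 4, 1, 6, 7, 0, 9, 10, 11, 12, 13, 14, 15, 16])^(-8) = (16)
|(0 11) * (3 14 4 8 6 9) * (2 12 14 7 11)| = 11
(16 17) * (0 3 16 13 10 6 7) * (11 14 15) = [3, 1, 2, 16, 4, 5, 7, 0, 8, 9, 6, 14, 12, 10, 15, 11, 17, 13] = (0 3 16 17 13 10 6 7)(11 14 15)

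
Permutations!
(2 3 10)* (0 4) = (0 4)(2 3 10) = [4, 1, 3, 10, 0, 5, 6, 7, 8, 9, 2]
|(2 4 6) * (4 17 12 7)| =|(2 17 12 7 4 6)| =6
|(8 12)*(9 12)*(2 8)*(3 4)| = 4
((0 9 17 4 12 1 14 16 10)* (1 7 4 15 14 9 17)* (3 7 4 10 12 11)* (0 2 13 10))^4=(0 16 3 15 4)(2 13 10)(7 14 11 17 12)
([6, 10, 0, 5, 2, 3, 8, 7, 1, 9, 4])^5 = [4, 6, 10, 5, 1, 3, 2, 7, 0, 9, 8]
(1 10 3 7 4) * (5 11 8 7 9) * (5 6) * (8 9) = (1 10 3 8 7 4)(5 11 9 6) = [0, 10, 2, 8, 1, 11, 5, 4, 7, 6, 3, 9]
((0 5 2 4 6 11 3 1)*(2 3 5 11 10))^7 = (0 5 1 11 3)(2 10 6 4)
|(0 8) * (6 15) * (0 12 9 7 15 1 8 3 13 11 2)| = 35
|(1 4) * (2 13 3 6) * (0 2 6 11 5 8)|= |(0 2 13 3 11 5 8)(1 4)|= 14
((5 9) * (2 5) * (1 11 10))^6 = ((1 11 10)(2 5 9))^6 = (11)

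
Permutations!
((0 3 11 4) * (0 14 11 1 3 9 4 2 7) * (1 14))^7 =((0 9 4 1 3 14 11 2 7))^7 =(0 2 14 1 9 7 11 3 4)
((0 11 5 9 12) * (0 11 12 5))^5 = ((0 12 11)(5 9))^5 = (0 11 12)(5 9)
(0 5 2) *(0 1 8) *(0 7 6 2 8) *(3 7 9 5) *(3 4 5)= (0 4 5 8 9 3 7 6 2 1)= [4, 0, 1, 7, 5, 8, 2, 6, 9, 3]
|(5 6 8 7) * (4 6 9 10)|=|(4 6 8 7 5 9 10)|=7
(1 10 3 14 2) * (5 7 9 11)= (1 10 3 14 2)(5 7 9 11)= [0, 10, 1, 14, 4, 7, 6, 9, 8, 11, 3, 5, 12, 13, 2]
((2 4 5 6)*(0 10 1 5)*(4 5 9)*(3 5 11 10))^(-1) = ((0 3 5 6 2 11 10 1 9 4))^(-1) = (0 4 9 1 10 11 2 6 5 3)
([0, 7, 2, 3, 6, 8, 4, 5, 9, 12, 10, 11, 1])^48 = [0, 1, 2, 3, 4, 5, 6, 7, 8, 9, 10, 11, 12]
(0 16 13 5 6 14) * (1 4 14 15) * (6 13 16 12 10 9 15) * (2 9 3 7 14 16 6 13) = [12, 4, 9, 7, 16, 2, 13, 14, 8, 15, 3, 11, 10, 5, 0, 1, 6] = (0 12 10 3 7 14)(1 4 16 6 13 5 2 9 15)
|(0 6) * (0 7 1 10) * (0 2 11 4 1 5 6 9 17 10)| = 24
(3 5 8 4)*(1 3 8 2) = [0, 3, 1, 5, 8, 2, 6, 7, 4] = (1 3 5 2)(4 8)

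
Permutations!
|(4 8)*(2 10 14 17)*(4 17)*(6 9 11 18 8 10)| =|(2 6 9 11 18 8 17)(4 10 14)| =21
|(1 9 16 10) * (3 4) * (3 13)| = |(1 9 16 10)(3 4 13)| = 12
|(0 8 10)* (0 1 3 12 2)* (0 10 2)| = |(0 8 2 10 1 3 12)| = 7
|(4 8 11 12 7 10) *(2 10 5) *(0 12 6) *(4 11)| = |(0 12 7 5 2 10 11 6)(4 8)| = 8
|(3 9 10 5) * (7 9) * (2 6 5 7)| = |(2 6 5 3)(7 9 10)| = 12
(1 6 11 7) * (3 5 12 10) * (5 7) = (1 6 11 5 12 10 3 7) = [0, 6, 2, 7, 4, 12, 11, 1, 8, 9, 3, 5, 10]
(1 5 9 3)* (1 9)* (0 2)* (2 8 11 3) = (0 8 11 3 9 2)(1 5) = [8, 5, 0, 9, 4, 1, 6, 7, 11, 2, 10, 3]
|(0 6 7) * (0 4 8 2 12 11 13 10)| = |(0 6 7 4 8 2 12 11 13 10)| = 10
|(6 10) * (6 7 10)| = |(7 10)| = 2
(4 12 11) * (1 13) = (1 13)(4 12 11) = [0, 13, 2, 3, 12, 5, 6, 7, 8, 9, 10, 4, 11, 1]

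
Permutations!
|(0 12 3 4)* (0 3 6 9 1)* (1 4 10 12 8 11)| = 12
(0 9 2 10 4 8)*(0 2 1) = [9, 0, 10, 3, 8, 5, 6, 7, 2, 1, 4] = (0 9 1)(2 10 4 8)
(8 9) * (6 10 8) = (6 10 8 9) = [0, 1, 2, 3, 4, 5, 10, 7, 9, 6, 8]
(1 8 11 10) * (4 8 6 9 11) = (1 6 9 11 10)(4 8) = [0, 6, 2, 3, 8, 5, 9, 7, 4, 11, 1, 10]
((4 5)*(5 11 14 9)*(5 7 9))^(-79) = ((4 11 14 5)(7 9))^(-79) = (4 11 14 5)(7 9)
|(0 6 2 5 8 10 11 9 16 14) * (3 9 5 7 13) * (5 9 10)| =22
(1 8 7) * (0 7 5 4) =[7, 8, 2, 3, 0, 4, 6, 1, 5] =(0 7 1 8 5 4)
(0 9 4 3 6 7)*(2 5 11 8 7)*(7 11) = (0 9 4 3 6 2 5 7)(8 11) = [9, 1, 5, 6, 3, 7, 2, 0, 11, 4, 10, 8]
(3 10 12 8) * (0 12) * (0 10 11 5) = (0 12 8 3 11 5) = [12, 1, 2, 11, 4, 0, 6, 7, 3, 9, 10, 5, 8]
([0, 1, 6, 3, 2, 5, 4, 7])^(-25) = (7)(2 4 6)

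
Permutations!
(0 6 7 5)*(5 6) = (0 5)(6 7) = [5, 1, 2, 3, 4, 0, 7, 6]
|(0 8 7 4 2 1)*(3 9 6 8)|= 9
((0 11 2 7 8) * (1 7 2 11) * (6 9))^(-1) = (11)(0 8 7 1)(6 9) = ((11)(0 1 7 8)(6 9))^(-1)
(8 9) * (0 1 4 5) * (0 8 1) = (1 4 5 8 9) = [0, 4, 2, 3, 5, 8, 6, 7, 9, 1]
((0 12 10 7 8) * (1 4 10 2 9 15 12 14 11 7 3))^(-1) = (0 8 7 11 14)(1 3 10 4)(2 12 15 9)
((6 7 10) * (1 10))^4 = ((1 10 6 7))^4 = (10)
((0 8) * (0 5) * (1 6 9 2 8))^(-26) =(0 6 2 5 1 9 8) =((0 1 6 9 2 8 5))^(-26)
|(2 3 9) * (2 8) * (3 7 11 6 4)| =8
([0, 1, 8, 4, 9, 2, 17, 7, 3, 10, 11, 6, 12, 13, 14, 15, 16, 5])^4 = [0, 1, 9, 11, 6, 4, 8, 7, 10, 17, 5, 2, 12, 13, 14, 15, 16, 3]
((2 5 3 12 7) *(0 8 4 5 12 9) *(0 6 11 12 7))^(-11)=(0 11 9 5 8 12 6 3 4)(2 7)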